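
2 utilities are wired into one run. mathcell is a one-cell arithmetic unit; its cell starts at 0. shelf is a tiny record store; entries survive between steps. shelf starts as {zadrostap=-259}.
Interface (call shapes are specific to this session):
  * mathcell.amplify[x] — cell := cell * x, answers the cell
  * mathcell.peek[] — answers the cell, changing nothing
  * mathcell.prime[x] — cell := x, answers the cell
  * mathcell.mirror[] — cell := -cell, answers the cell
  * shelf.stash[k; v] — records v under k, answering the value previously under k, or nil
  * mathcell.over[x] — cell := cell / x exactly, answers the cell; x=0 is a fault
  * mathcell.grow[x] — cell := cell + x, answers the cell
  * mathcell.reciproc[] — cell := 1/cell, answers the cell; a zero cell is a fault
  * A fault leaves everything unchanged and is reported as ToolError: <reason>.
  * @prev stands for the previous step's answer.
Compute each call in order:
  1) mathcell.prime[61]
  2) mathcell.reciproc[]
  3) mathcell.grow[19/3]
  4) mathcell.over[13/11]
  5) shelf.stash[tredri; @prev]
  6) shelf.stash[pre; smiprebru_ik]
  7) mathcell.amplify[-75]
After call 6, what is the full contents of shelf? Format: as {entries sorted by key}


Answer: {pre=smiprebru_ik, tredri=12782/2379, zadrostap=-259}

Derivation:
>> mathcell.prime(x: 61)
<< 61
>> mathcell.reciproc()
<< 1/61
>> mathcell.grow(x: 19/3)
<< 1162/183
>> mathcell.over(x: 13/11)
<< 12782/2379
>> shelf.stash(k: tredri, v: @prev)
<< nil
>> shelf.stash(k: pre, v: smiprebru_ik)
<< nil
>> mathcell.amplify(x: -75)
<< -319550/793


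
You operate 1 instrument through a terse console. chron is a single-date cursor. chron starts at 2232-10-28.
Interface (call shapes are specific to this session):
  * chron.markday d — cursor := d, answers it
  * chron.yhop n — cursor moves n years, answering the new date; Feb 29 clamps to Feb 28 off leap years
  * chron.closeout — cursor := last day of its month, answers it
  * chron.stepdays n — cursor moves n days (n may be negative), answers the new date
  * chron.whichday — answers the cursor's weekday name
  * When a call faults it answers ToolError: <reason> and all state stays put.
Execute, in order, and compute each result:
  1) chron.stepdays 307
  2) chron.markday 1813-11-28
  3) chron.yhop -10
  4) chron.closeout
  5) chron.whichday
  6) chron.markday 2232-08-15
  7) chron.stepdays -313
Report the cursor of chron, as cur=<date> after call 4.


# stepdays(n→307) => 2233-08-31
# markday(d→1813-11-28) => 1813-11-28
# yhop(n→-10) => 1803-11-28
# closeout() => 1803-11-30
# whichday() => Wednesday
# markday(d→2232-08-15) => 2232-08-15
# stepdays(n→-313) => 2231-10-07

Answer: cur=1803-11-30


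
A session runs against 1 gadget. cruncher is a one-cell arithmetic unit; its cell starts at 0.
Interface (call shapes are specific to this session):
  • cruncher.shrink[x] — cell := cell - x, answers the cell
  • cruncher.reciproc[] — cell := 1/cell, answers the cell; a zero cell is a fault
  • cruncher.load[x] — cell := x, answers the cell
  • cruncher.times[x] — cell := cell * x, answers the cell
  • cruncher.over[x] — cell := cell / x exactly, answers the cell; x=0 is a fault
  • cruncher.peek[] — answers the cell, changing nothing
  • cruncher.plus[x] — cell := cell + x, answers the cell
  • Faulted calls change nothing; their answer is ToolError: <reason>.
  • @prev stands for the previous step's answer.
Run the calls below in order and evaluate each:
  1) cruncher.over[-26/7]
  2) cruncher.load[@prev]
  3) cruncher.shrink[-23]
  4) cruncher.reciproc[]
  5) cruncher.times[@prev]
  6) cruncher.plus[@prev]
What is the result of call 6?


$ cruncher.over x: -26/7
  0
$ cruncher.load x: @prev
  0
$ cruncher.shrink x: -23
  23
$ cruncher.reciproc
  1/23
$ cruncher.times x: @prev
  1/529
$ cruncher.plus x: @prev
  2/529

Answer: 2/529


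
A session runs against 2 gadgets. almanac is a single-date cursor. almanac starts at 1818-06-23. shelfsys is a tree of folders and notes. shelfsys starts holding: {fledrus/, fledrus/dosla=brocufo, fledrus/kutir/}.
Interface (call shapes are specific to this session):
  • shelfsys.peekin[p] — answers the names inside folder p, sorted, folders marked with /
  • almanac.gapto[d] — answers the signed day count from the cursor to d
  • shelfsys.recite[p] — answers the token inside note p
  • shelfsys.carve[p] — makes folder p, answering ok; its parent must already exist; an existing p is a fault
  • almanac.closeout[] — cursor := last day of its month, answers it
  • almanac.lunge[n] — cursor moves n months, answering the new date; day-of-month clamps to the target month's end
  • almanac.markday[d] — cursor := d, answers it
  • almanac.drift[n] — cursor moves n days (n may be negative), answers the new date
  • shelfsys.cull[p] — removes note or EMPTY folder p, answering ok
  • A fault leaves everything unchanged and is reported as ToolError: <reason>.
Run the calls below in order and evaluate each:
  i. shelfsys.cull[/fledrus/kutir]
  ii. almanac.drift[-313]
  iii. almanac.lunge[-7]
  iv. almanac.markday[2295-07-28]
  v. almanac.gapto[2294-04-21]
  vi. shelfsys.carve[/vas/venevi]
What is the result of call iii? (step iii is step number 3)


~$ cull p='/fledrus/kutir'
  ok
~$ drift n='-313'
  1817-08-14
~$ lunge n='-7'
  1817-01-14
~$ markday d='2295-07-28'
  2295-07-28
~$ gapto d='2294-04-21'
  -463
~$ carve p='/vas/venevi'
  ToolError: no parent

Answer: 1817-01-14


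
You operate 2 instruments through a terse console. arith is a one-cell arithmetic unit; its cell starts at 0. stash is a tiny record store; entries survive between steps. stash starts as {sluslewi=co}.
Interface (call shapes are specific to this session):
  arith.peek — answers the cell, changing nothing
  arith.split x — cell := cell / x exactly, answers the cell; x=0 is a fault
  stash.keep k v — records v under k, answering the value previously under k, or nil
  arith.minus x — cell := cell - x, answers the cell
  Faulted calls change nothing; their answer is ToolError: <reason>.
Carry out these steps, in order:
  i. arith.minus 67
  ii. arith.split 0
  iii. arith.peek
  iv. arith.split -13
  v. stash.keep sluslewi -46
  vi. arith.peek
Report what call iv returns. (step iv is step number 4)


I call arith.minus passing x→67, giving -67.
I run arith.split passing x→0, and get ToolError: division by zero.
Calling arith.peek(), giving -67.
Using arith.split passing x→-13, giving 67/13.
Next I call stash.keep passing k→sluslewi, v→-46, yielding co.
Next I call arith.peek, which returns 67/13.

Answer: 67/13


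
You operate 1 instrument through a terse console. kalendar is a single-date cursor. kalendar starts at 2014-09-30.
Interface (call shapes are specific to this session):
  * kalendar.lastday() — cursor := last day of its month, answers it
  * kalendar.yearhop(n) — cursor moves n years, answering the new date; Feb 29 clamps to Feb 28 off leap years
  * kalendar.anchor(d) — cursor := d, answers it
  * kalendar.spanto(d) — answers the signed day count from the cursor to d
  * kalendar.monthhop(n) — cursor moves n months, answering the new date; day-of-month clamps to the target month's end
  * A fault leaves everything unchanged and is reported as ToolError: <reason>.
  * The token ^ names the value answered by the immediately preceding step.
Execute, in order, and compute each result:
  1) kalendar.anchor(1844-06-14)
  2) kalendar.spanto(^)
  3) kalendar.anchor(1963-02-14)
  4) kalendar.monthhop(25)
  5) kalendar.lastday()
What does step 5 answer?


·→ kalendar.anchor(1844-06-14)
·← 1844-06-14
·→ kalendar.spanto(^)
·← 0
·→ kalendar.anchor(1963-02-14)
·← 1963-02-14
·→ kalendar.monthhop(25)
·← 1965-03-14
·→ kalendar.lastday()
·← 1965-03-31

Answer: 1965-03-31


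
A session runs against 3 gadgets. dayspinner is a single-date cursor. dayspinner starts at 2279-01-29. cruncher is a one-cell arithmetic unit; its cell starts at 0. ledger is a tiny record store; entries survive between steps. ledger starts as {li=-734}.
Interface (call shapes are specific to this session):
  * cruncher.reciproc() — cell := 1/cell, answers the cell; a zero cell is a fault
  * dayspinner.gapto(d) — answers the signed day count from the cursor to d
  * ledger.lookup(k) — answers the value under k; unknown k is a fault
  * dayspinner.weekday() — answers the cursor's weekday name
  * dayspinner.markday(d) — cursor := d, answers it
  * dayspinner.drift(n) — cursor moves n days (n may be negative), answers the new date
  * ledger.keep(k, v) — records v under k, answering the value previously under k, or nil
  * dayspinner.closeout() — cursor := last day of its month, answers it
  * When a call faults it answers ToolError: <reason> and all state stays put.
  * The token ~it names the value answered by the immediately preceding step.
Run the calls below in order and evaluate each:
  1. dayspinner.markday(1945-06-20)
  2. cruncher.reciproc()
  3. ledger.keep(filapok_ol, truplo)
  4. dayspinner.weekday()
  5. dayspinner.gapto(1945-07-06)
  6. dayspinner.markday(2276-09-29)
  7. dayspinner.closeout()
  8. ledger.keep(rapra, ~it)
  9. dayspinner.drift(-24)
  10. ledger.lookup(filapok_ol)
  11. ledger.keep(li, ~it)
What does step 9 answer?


Answer: 2276-09-06

Derivation:
>>> dayspinner.markday d='1945-06-20'
[out] 1945-06-20
>>> cruncher.reciproc
[out] ToolError: reciprocal of zero
>>> ledger.keep k='filapok_ol' v='truplo'
[out] nil
>>> dayspinner.weekday
[out] Wednesday
>>> dayspinner.gapto d='1945-07-06'
[out] 16
>>> dayspinner.markday d='2276-09-29'
[out] 2276-09-29
>>> dayspinner.closeout
[out] 2276-09-30
>>> ledger.keep k='rapra' v='~it'
[out] nil
>>> dayspinner.drift n='-24'
[out] 2276-09-06
>>> ledger.lookup k='filapok_ol'
[out] truplo
>>> ledger.keep k='li' v='~it'
[out] -734


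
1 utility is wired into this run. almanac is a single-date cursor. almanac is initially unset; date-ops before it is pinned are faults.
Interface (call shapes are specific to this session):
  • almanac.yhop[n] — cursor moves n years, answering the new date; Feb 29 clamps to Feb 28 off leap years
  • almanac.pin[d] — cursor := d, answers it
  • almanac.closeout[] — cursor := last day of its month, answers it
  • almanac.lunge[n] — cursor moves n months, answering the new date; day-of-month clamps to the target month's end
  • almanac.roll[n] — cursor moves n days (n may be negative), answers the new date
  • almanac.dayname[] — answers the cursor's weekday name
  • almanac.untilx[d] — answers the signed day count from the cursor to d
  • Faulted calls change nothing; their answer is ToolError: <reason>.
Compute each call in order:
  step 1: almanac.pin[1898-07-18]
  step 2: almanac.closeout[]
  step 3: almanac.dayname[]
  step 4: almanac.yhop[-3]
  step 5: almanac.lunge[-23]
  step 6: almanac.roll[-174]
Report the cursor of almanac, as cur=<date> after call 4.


Answer: cur=1895-07-31

Derivation:
→ pin(d='1898-07-18')
← 1898-07-18
→ closeout()
← 1898-07-31
→ dayname()
← Sunday
→ yhop(n='-3')
← 1895-07-31
→ lunge(n='-23')
← 1893-08-31
→ roll(n='-174')
← 1893-03-10


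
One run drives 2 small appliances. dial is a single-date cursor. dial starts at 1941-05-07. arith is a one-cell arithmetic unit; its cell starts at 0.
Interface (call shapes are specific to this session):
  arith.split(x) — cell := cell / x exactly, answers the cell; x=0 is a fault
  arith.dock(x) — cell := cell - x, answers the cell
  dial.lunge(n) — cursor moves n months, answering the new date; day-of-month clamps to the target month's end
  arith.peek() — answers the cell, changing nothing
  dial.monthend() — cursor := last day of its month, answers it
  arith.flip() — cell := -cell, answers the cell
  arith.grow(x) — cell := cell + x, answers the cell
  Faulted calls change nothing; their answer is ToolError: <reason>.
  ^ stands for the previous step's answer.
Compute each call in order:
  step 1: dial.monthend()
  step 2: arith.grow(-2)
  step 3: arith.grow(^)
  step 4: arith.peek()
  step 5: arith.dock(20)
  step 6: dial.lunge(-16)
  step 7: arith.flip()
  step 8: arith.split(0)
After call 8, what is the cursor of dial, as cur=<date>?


Calling dial.monthend(), → 1941-05-31.
I call arith.grow passing x: -2, which returns -2.
Invoking arith.grow passing x: ^, and get -4.
I use arith.peek(), and get -4.
Invoking arith.dock passing x: 20, which returns -24.
I invoke dial.lunge passing n: -16, → 1940-01-31.
Then arith.flip(), yielding 24.
Calling arith.split passing x: 0, giving ToolError: division by zero.

Answer: cur=1940-01-31


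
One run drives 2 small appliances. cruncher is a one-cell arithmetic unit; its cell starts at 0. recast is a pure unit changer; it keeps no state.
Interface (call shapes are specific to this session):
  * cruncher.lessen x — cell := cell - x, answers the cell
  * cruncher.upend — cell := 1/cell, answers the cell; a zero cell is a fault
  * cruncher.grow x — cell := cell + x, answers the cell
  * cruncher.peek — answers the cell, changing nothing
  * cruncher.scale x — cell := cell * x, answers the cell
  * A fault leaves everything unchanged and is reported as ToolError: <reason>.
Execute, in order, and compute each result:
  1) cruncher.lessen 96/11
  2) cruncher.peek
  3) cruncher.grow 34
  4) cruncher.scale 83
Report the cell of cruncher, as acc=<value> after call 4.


CALL cruncher.lessen[x: 96/11]
RET  -96/11
CALL cruncher.peek[]
RET  -96/11
CALL cruncher.grow[x: 34]
RET  278/11
CALL cruncher.scale[x: 83]
RET  23074/11

Answer: acc=23074/11


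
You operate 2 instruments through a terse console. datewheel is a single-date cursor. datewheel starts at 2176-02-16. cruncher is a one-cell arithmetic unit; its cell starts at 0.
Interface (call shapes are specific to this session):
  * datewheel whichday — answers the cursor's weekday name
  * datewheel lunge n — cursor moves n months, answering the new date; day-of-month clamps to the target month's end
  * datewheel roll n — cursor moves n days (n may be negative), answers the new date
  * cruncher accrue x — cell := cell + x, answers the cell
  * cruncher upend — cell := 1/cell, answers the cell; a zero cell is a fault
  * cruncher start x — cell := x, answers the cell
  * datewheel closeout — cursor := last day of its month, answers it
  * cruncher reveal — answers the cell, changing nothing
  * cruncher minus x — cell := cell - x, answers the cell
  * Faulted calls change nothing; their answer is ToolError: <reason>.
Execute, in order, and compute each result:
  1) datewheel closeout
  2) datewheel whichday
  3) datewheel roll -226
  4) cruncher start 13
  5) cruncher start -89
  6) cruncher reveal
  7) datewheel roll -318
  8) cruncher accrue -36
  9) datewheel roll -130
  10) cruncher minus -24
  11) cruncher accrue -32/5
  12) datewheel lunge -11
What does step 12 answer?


Answer: 2173-05-26

Derivation:
Next I call datewheel closeout(), → 2176-02-29.
Now I run datewheel whichday, which returns Thursday.
Then datewheel roll passing -226, yielding 2175-07-18.
Then cruncher start passing 13, yielding 13.
I call cruncher start passing -89, which returns -89.
I invoke cruncher reveal(), and get -89.
I try datewheel roll passing -318, → 2174-09-03.
Using cruncher accrue passing -36: -125.
Next I call datewheel roll passing -130, — result: 2174-04-26.
I use cruncher minus passing -24, giving -101.
I call cruncher accrue passing -32/5, which returns -537/5.
I use datewheel lunge passing -11, — result: 2173-05-26.


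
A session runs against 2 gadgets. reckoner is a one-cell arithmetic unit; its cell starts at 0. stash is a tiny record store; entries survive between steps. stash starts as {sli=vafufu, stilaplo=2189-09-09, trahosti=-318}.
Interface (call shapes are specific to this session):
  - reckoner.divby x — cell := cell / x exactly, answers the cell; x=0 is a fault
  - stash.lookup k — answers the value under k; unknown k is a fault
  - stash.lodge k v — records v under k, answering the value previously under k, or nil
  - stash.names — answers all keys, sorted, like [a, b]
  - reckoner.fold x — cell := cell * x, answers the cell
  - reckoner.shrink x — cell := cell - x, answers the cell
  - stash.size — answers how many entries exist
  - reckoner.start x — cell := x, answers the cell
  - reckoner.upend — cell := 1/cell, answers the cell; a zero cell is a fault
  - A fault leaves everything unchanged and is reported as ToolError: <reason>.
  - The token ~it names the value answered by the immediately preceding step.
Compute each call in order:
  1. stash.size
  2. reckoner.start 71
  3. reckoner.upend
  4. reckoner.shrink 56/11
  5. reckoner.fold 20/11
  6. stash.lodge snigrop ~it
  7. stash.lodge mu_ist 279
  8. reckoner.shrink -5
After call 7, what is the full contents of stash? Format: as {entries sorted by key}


! size() => 3
! start(x→71) => 71
! upend() => 1/71
! shrink(x→56/11) => -3965/781
! fold(x→20/11) => -79300/8591
! lodge(k→snigrop, v→~it) => nil
! lodge(k→mu_ist, v→279) => nil
! shrink(x→-5) => -36345/8591

Answer: {mu_ist=279, sli=vafufu, snigrop=-79300/8591, stilaplo=2189-09-09, trahosti=-318}


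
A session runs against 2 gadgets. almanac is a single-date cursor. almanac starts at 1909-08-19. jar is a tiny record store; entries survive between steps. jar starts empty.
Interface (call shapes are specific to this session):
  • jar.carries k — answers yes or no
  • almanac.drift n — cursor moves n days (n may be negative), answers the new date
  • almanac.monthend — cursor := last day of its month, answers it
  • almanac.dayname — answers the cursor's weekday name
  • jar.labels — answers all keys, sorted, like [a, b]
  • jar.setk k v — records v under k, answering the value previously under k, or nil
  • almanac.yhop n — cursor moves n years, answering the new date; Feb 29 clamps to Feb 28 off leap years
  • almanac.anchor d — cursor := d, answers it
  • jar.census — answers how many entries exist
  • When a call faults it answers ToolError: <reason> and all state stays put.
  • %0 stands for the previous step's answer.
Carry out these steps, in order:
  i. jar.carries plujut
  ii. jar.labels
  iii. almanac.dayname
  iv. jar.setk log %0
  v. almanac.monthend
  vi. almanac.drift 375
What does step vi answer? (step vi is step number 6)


$ jar.carries plujut
:: no
$ jar.labels
:: []
$ almanac.dayname
:: Thursday
$ jar.setk log %0
:: nil
$ almanac.monthend
:: 1909-08-31
$ almanac.drift 375
:: 1910-09-10

Answer: 1910-09-10


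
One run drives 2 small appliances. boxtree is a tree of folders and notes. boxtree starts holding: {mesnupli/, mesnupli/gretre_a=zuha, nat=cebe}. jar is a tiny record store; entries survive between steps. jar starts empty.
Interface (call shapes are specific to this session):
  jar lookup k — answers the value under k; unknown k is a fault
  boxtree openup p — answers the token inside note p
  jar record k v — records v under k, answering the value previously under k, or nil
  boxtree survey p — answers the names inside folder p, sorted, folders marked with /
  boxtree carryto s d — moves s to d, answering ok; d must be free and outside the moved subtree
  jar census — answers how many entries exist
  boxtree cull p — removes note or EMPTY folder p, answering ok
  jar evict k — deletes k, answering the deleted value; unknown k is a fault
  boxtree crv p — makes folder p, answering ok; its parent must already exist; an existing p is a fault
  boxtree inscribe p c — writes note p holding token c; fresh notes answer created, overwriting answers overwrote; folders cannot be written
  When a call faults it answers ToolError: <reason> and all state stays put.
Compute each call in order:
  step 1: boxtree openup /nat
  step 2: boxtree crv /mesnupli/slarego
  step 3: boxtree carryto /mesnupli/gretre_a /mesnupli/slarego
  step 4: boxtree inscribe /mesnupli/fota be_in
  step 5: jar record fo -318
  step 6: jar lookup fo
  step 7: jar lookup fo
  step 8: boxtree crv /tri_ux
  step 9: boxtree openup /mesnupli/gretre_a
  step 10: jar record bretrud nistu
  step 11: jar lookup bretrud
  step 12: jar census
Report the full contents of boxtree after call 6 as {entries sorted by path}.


I try boxtree openup(p: /nat): cebe.
I try boxtree crv(p: /mesnupli/slarego), and observe ok.
I call boxtree carryto(s: /mesnupli/gretre_a, d: /mesnupli/slarego), which returns ToolError: exists.
I invoke boxtree inscribe(p: /mesnupli/fota, c: be_in), and observe created.
Next I call jar record(k: fo, v: -318), which returns nil.
Next I call jar lookup(k: fo), → -318.
I run jar lookup(k: fo), and observe -318.
Now I run boxtree crv(p: /tri_ux), giving ok.
I try boxtree openup(p: /mesnupli/gretre_a), and get zuha.
I try jar record(k: bretrud, v: nistu), — result: nil.
Calling jar lookup(k: bretrud), — result: nistu.
Using jar census(), and see 2.

Answer: {mesnupli/, mesnupli/fota=be_in, mesnupli/gretre_a=zuha, mesnupli/slarego/, nat=cebe}


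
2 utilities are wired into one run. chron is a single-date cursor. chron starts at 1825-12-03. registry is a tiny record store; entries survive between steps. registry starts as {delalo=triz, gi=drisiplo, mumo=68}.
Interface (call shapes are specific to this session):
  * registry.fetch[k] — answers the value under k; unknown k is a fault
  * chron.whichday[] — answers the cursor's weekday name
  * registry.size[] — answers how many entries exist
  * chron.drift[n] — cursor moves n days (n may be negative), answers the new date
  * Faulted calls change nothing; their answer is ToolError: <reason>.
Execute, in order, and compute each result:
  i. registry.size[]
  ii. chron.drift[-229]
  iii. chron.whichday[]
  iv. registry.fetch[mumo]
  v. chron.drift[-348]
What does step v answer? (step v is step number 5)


% size
:: 3
% drift n→-229
:: 1825-04-18
% whichday
:: Monday
% fetch k→mumo
:: 68
% drift n→-348
:: 1824-05-05

Answer: 1824-05-05


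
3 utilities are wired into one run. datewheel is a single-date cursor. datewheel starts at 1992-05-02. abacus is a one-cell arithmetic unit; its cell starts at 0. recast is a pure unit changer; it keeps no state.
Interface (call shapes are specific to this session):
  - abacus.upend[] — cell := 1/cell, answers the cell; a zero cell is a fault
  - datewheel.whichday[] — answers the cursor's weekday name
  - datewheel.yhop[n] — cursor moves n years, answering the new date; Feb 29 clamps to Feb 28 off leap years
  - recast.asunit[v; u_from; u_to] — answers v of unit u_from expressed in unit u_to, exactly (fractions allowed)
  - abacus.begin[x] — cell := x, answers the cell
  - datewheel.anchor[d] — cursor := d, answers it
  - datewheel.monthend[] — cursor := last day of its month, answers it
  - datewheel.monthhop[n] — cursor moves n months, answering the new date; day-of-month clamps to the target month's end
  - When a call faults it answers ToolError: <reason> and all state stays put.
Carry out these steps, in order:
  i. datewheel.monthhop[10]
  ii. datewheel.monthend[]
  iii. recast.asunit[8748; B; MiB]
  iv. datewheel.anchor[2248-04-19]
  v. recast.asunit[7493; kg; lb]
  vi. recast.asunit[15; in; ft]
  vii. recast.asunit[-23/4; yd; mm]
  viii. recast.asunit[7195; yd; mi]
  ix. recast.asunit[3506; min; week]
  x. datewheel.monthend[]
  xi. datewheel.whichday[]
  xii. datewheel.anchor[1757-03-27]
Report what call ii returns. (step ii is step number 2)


→ datewheel.monthhop(n: 10)
← 1993-03-02
→ datewheel.monthend()
← 1993-03-31
→ recast.asunit(v: 8748, u_from: B, u_to: MiB)
← 2187/262144
→ datewheel.anchor(d: 2248-04-19)
← 2248-04-19
→ recast.asunit(v: 7493, u_from: kg, u_to: lb)
← 749300000000/45359237
→ recast.asunit(v: 15, u_from: in, u_to: ft)
← 5/4
→ recast.asunit(v: -23/4, u_from: yd, u_to: mm)
← -26289/5
→ recast.asunit(v: 7195, u_from: yd, u_to: mi)
← 1439/352
→ recast.asunit(v: 3506, u_from: min, u_to: week)
← 1753/5040
→ datewheel.monthend()
← 2248-04-30
→ datewheel.whichday()
← Sunday
→ datewheel.anchor(d: 1757-03-27)
← 1757-03-27

Answer: 1993-03-31


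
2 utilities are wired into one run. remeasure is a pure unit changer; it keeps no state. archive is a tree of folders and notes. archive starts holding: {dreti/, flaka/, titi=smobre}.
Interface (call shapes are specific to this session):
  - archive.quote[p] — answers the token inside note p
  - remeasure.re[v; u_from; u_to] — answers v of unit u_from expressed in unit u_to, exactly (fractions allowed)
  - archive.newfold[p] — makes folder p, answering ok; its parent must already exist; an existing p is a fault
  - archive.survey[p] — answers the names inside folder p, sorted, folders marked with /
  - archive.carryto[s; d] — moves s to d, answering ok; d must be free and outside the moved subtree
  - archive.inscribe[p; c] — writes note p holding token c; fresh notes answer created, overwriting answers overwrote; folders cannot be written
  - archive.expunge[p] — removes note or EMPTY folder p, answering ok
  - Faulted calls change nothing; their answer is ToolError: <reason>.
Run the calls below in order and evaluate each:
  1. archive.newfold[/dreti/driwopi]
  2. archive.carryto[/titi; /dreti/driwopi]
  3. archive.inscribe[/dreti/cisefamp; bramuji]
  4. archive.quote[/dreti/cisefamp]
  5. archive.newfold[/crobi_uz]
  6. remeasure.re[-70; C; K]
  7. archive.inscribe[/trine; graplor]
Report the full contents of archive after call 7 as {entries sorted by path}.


I use newfold(/dreti/driwopi), giving ok.
I invoke carryto(/titi, /dreti/driwopi), → ToolError: exists.
I run inscribe(/dreti/cisefamp, bramuji), and get created.
I run quote(/dreti/cisefamp), → bramuji.
I run newfold(/crobi_uz), yielding ok.
Using re(-70, C, K), and observe 4063/20.
Invoking inscribe(/trine, graplor): created.

Answer: {crobi_uz/, dreti/, dreti/cisefamp=bramuji, dreti/driwopi/, flaka/, titi=smobre, trine=graplor}


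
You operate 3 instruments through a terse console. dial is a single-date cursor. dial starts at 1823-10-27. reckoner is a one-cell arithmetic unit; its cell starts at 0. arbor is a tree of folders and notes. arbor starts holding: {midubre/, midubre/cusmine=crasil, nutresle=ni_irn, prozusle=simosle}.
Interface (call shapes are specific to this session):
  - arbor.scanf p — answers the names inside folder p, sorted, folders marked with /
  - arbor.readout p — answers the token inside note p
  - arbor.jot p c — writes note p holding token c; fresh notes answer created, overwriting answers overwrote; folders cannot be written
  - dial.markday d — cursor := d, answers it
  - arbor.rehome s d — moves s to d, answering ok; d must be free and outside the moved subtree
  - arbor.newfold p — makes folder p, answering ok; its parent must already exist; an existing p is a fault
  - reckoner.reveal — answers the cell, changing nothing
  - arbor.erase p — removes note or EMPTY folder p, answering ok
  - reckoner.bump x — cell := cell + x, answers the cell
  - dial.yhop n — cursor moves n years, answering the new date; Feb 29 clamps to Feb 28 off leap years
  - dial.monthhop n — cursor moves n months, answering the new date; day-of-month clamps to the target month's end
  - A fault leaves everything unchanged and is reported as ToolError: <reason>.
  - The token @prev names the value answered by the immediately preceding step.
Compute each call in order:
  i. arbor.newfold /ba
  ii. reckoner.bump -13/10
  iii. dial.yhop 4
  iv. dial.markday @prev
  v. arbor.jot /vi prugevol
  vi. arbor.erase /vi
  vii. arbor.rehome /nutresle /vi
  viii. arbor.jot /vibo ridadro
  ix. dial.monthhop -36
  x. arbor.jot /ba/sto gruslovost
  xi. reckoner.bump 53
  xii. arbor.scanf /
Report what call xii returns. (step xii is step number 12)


CALL newfold[p→/ba]
RET  ok
CALL bump[x→-13/10]
RET  -13/10
CALL yhop[n→4]
RET  1827-10-27
CALL markday[d→@prev]
RET  1827-10-27
CALL jot[p→/vi; c→prugevol]
RET  created
CALL erase[p→/vi]
RET  ok
CALL rehome[s→/nutresle; d→/vi]
RET  ok
CALL jot[p→/vibo; c→ridadro]
RET  created
CALL monthhop[n→-36]
RET  1824-10-27
CALL jot[p→/ba/sto; c→gruslovost]
RET  created
CALL bump[x→53]
RET  517/10
CALL scanf[p→/]
RET  [ba/, midubre/, prozusle, vi, vibo]

Answer: [ba/, midubre/, prozusle, vi, vibo]


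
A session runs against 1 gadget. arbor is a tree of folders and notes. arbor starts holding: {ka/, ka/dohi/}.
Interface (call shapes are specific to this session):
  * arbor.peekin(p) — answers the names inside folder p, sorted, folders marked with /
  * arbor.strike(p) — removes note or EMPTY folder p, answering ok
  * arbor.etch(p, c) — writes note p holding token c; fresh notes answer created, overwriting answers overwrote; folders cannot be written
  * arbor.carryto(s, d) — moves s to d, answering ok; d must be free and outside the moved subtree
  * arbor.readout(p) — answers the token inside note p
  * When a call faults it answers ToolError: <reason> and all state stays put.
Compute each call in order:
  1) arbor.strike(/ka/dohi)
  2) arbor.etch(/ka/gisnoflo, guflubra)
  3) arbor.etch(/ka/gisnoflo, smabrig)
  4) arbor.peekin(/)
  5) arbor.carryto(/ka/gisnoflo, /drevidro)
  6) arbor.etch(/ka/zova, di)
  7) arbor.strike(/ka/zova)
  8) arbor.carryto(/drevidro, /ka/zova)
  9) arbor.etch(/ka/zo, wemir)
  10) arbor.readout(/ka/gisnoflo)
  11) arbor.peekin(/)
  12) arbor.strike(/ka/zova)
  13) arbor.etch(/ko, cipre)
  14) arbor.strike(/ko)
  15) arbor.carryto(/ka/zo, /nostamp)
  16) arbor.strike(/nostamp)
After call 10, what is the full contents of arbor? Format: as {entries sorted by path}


Answer: {ka/, ka/zo=wemir, ka/zova=smabrig}

Derivation:
Act: arbor.strike[p→/ka/dohi]
Obs: ok
Act: arbor.etch[p→/ka/gisnoflo; c→guflubra]
Obs: created
Act: arbor.etch[p→/ka/gisnoflo; c→smabrig]
Obs: overwrote
Act: arbor.peekin[p→/]
Obs: [ka/]
Act: arbor.carryto[s→/ka/gisnoflo; d→/drevidro]
Obs: ok
Act: arbor.etch[p→/ka/zova; c→di]
Obs: created
Act: arbor.strike[p→/ka/zova]
Obs: ok
Act: arbor.carryto[s→/drevidro; d→/ka/zova]
Obs: ok
Act: arbor.etch[p→/ka/zo; c→wemir]
Obs: created
Act: arbor.readout[p→/ka/gisnoflo]
Obs: ToolError: not found
Act: arbor.peekin[p→/]
Obs: [ka/]
Act: arbor.strike[p→/ka/zova]
Obs: ok
Act: arbor.etch[p→/ko; c→cipre]
Obs: created
Act: arbor.strike[p→/ko]
Obs: ok
Act: arbor.carryto[s→/ka/zo; d→/nostamp]
Obs: ok
Act: arbor.strike[p→/nostamp]
Obs: ok


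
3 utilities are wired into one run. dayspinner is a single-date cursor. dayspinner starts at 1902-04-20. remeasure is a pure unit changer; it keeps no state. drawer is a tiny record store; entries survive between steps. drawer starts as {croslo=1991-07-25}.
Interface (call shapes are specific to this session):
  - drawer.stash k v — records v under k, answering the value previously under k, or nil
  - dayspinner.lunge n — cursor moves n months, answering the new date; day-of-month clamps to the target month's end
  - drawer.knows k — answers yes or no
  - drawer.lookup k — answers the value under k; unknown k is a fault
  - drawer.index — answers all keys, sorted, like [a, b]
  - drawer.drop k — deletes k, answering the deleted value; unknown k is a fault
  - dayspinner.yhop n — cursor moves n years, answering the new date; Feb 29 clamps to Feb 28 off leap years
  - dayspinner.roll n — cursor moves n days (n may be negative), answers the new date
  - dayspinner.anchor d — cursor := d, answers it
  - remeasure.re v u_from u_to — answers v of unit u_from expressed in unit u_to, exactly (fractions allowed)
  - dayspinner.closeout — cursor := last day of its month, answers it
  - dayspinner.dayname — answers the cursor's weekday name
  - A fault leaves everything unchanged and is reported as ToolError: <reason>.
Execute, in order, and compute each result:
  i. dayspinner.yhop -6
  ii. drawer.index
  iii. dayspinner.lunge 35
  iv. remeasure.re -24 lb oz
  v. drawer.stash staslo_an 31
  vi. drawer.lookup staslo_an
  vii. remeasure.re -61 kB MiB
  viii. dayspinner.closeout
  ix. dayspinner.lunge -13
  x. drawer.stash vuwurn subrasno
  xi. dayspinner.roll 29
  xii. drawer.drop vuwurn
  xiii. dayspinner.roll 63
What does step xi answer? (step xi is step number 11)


>> dayspinner.yhop(n→-6)
<< 1896-04-20
>> drawer.index()
<< [croslo]
>> dayspinner.lunge(n→35)
<< 1899-03-20
>> remeasure.re(v→-24, u_from→lb, u_to→oz)
<< -384
>> drawer.stash(k→staslo_an, v→31)
<< nil
>> drawer.lookup(k→staslo_an)
<< 31
>> remeasure.re(v→-61, u_from→kB, u_to→MiB)
<< -7625/131072
>> dayspinner.closeout()
<< 1899-03-31
>> dayspinner.lunge(n→-13)
<< 1898-02-28
>> drawer.stash(k→vuwurn, v→subrasno)
<< nil
>> dayspinner.roll(n→29)
<< 1898-03-29
>> drawer.drop(k→vuwurn)
<< subrasno
>> dayspinner.roll(n→63)
<< 1898-05-31

Answer: 1898-03-29


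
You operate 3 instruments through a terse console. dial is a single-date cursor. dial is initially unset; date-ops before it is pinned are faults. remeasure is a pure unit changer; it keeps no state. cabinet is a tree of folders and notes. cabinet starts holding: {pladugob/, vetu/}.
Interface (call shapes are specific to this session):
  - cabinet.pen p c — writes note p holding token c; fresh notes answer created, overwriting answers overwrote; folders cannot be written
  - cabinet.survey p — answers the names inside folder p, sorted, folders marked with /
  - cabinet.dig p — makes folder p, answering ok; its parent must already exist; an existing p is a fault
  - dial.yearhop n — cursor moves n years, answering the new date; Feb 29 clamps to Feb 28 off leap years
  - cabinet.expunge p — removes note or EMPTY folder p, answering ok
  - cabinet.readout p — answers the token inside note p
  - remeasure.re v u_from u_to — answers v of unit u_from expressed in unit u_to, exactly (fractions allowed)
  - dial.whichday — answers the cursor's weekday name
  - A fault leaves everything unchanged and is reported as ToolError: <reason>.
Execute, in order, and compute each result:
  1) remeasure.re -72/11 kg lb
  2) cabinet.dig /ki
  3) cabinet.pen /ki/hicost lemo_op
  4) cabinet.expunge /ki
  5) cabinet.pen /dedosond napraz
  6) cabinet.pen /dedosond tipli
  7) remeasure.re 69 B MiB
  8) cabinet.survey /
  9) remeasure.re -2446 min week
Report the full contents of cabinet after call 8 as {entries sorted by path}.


I call remeasure.re passing v=-72/11, u_from=kg, u_to=lb, → -7200000000/498951607.
I use cabinet.dig passing p=/ki: ok.
I try cabinet.pen passing p=/ki/hicost, c=lemo_op, → created.
Then cabinet.expunge passing p=/ki, giving ToolError: not empty.
Now I run cabinet.pen passing p=/dedosond, c=napraz, — result: created.
I run cabinet.pen passing p=/dedosond, c=tipli, — result: overwrote.
Now I run remeasure.re passing v=69, u_from=B, u_to=MiB, and see 69/1048576.
I invoke cabinet.survey passing p=/, — result: [dedosond, ki/, pladugob/, vetu/].
Using remeasure.re passing v=-2446, u_from=min, u_to=week, giving -1223/5040.

Answer: {dedosond=tipli, ki/, ki/hicost=lemo_op, pladugob/, vetu/}


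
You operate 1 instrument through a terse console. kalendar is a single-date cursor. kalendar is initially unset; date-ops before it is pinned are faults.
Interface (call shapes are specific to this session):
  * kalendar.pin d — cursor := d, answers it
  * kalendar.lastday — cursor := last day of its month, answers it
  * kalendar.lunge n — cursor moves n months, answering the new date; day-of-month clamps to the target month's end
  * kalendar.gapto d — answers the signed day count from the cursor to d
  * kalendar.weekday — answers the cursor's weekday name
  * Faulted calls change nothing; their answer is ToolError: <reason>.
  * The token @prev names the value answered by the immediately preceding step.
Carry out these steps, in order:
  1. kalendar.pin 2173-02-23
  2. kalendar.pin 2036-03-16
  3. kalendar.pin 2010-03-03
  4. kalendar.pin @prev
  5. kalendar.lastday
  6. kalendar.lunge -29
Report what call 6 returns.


==> pin(d→2173-02-23)
<== 2173-02-23
==> pin(d→2036-03-16)
<== 2036-03-16
==> pin(d→2010-03-03)
<== 2010-03-03
==> pin(d→@prev)
<== 2010-03-03
==> lastday()
<== 2010-03-31
==> lunge(n→-29)
<== 2007-10-31

Answer: 2007-10-31


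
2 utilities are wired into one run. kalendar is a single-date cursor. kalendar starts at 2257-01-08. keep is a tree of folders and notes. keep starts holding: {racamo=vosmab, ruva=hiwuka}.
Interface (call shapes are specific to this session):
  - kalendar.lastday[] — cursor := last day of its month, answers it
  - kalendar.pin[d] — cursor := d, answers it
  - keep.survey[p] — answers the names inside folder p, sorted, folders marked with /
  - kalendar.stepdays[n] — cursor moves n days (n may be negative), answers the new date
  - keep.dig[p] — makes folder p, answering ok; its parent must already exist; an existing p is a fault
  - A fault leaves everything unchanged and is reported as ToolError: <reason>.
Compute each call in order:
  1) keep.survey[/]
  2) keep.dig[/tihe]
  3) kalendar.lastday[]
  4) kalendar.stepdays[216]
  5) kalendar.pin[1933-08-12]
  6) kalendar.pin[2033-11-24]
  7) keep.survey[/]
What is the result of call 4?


> keep.survey p→/
[out] [racamo, ruva]
> keep.dig p→/tihe
[out] ok
> kalendar.lastday
[out] 2257-01-31
> kalendar.stepdays n→216
[out] 2257-09-04
> kalendar.pin d→1933-08-12
[out] 1933-08-12
> kalendar.pin d→2033-11-24
[out] 2033-11-24
> keep.survey p→/
[out] [racamo, ruva, tihe/]

Answer: 2257-09-04


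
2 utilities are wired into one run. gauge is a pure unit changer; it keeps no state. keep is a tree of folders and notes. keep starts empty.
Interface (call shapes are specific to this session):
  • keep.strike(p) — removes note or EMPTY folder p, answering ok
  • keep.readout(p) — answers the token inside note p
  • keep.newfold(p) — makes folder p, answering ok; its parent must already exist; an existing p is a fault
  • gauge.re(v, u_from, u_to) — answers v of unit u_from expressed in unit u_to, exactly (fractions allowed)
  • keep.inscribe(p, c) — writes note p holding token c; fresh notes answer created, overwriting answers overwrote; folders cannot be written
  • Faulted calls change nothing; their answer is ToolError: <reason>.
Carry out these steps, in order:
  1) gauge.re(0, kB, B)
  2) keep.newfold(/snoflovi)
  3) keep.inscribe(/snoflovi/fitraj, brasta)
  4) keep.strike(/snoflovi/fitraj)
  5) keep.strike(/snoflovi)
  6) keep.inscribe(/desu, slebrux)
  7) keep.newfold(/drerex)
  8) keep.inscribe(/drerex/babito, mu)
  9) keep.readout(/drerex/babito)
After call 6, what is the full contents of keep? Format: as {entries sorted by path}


Answer: {desu=slebrux}

Derivation:
! 1. gauge.re(v: 0, u_from: kB, u_to: B) == 0
! 2. keep.newfold(p: /snoflovi) == ok
! 3. keep.inscribe(p: /snoflovi/fitraj, c: brasta) == created
! 4. keep.strike(p: /snoflovi/fitraj) == ok
! 5. keep.strike(p: /snoflovi) == ok
! 6. keep.inscribe(p: /desu, c: slebrux) == created
! 7. keep.newfold(p: /drerex) == ok
! 8. keep.inscribe(p: /drerex/babito, c: mu) == created
! 9. keep.readout(p: /drerex/babito) == mu


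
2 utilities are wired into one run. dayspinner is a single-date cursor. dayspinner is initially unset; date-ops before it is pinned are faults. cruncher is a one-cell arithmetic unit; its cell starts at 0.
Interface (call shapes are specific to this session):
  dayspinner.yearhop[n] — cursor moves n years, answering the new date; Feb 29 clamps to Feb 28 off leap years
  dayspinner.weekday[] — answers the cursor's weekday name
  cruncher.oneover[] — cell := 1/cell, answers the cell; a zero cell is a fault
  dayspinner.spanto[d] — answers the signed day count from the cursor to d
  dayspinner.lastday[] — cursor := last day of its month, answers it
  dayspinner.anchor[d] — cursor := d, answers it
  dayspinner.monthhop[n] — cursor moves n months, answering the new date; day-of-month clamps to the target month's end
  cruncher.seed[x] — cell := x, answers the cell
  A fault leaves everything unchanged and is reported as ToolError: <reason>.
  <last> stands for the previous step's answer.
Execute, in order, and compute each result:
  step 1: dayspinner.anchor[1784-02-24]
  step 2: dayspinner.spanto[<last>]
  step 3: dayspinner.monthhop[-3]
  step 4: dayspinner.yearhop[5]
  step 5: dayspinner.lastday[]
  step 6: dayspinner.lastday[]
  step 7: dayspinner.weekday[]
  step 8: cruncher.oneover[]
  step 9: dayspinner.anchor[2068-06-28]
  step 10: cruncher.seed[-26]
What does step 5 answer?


Answer: 1788-11-30

Derivation:
Calling dayspinner.anchor with d=1784-02-24, yielding 1784-02-24.
I run dayspinner.spanto with d=<last>, yielding 0.
I run dayspinner.monthhop with n=-3, which returns 1783-11-24.
Calling dayspinner.yearhop with n=5, giving 1788-11-24.
Next I call dayspinner.lastday, — result: 1788-11-30.
Invoking dayspinner.lastday, and observe 1788-11-30.
Invoking dayspinner.weekday, yielding Sunday.
Then cruncher.oneover(), which returns ToolError: reciprocal of zero.
Invoking dayspinner.anchor with d=2068-06-28, yielding 2068-06-28.
Next I call cruncher.seed with x=-26, → -26.
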